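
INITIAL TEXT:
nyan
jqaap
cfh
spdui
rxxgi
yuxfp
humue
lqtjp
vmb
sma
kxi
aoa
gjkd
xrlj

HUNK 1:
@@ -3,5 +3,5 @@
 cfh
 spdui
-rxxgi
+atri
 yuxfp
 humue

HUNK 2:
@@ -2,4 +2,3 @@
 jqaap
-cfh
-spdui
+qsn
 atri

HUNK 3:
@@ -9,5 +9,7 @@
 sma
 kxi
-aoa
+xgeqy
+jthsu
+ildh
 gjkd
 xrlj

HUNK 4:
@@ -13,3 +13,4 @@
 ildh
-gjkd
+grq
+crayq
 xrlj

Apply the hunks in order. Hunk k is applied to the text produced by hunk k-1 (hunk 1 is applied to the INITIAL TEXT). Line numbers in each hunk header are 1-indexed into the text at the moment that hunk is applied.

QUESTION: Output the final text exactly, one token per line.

Answer: nyan
jqaap
qsn
atri
yuxfp
humue
lqtjp
vmb
sma
kxi
xgeqy
jthsu
ildh
grq
crayq
xrlj

Derivation:
Hunk 1: at line 3 remove [rxxgi] add [atri] -> 14 lines: nyan jqaap cfh spdui atri yuxfp humue lqtjp vmb sma kxi aoa gjkd xrlj
Hunk 2: at line 2 remove [cfh,spdui] add [qsn] -> 13 lines: nyan jqaap qsn atri yuxfp humue lqtjp vmb sma kxi aoa gjkd xrlj
Hunk 3: at line 9 remove [aoa] add [xgeqy,jthsu,ildh] -> 15 lines: nyan jqaap qsn atri yuxfp humue lqtjp vmb sma kxi xgeqy jthsu ildh gjkd xrlj
Hunk 4: at line 13 remove [gjkd] add [grq,crayq] -> 16 lines: nyan jqaap qsn atri yuxfp humue lqtjp vmb sma kxi xgeqy jthsu ildh grq crayq xrlj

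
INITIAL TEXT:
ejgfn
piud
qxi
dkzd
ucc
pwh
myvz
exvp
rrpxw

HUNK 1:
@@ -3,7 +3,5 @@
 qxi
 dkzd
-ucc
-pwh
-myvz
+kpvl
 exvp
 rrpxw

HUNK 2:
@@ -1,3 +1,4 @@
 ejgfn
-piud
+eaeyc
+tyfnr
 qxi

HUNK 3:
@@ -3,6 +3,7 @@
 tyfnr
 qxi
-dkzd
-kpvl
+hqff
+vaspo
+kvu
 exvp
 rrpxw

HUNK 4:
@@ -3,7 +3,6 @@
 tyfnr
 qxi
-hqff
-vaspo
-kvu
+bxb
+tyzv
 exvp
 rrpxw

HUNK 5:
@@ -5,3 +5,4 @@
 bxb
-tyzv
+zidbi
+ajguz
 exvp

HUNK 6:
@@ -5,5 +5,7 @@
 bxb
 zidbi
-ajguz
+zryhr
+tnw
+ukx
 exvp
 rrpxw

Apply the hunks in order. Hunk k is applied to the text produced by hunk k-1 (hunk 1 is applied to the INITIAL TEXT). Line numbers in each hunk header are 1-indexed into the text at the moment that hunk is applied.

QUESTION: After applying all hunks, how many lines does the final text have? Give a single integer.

Answer: 11

Derivation:
Hunk 1: at line 3 remove [ucc,pwh,myvz] add [kpvl] -> 7 lines: ejgfn piud qxi dkzd kpvl exvp rrpxw
Hunk 2: at line 1 remove [piud] add [eaeyc,tyfnr] -> 8 lines: ejgfn eaeyc tyfnr qxi dkzd kpvl exvp rrpxw
Hunk 3: at line 3 remove [dkzd,kpvl] add [hqff,vaspo,kvu] -> 9 lines: ejgfn eaeyc tyfnr qxi hqff vaspo kvu exvp rrpxw
Hunk 4: at line 3 remove [hqff,vaspo,kvu] add [bxb,tyzv] -> 8 lines: ejgfn eaeyc tyfnr qxi bxb tyzv exvp rrpxw
Hunk 5: at line 5 remove [tyzv] add [zidbi,ajguz] -> 9 lines: ejgfn eaeyc tyfnr qxi bxb zidbi ajguz exvp rrpxw
Hunk 6: at line 5 remove [ajguz] add [zryhr,tnw,ukx] -> 11 lines: ejgfn eaeyc tyfnr qxi bxb zidbi zryhr tnw ukx exvp rrpxw
Final line count: 11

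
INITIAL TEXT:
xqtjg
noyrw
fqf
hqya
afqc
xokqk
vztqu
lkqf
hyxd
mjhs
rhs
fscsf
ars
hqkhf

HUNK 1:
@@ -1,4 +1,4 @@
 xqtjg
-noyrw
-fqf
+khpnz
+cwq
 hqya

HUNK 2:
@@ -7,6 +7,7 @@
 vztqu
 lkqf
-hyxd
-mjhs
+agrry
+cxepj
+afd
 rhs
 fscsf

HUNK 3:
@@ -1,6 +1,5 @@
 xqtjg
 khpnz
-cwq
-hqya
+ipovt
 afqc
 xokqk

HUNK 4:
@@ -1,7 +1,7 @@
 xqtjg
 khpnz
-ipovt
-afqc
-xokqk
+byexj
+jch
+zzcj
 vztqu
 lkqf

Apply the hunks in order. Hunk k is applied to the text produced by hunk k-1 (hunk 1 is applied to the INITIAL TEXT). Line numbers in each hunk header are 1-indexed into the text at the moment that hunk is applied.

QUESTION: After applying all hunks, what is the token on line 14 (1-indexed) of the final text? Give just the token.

Hunk 1: at line 1 remove [noyrw,fqf] add [khpnz,cwq] -> 14 lines: xqtjg khpnz cwq hqya afqc xokqk vztqu lkqf hyxd mjhs rhs fscsf ars hqkhf
Hunk 2: at line 7 remove [hyxd,mjhs] add [agrry,cxepj,afd] -> 15 lines: xqtjg khpnz cwq hqya afqc xokqk vztqu lkqf agrry cxepj afd rhs fscsf ars hqkhf
Hunk 3: at line 1 remove [cwq,hqya] add [ipovt] -> 14 lines: xqtjg khpnz ipovt afqc xokqk vztqu lkqf agrry cxepj afd rhs fscsf ars hqkhf
Hunk 4: at line 1 remove [ipovt,afqc,xokqk] add [byexj,jch,zzcj] -> 14 lines: xqtjg khpnz byexj jch zzcj vztqu lkqf agrry cxepj afd rhs fscsf ars hqkhf
Final line 14: hqkhf

Answer: hqkhf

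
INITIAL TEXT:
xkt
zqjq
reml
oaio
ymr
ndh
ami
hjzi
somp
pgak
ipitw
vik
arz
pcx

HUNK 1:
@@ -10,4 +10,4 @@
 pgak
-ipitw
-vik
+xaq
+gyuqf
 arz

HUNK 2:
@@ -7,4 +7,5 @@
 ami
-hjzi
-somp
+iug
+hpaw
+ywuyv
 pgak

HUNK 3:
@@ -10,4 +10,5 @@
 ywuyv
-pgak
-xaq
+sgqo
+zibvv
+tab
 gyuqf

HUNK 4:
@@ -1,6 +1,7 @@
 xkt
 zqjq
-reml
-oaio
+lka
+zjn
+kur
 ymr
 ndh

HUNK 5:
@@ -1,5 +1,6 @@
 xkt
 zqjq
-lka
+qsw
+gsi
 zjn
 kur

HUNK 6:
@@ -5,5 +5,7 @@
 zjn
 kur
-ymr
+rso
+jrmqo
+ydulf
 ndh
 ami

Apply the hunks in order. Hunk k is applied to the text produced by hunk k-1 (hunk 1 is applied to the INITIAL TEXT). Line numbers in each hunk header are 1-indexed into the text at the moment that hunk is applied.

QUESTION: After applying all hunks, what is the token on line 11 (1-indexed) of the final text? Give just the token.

Answer: ami

Derivation:
Hunk 1: at line 10 remove [ipitw,vik] add [xaq,gyuqf] -> 14 lines: xkt zqjq reml oaio ymr ndh ami hjzi somp pgak xaq gyuqf arz pcx
Hunk 2: at line 7 remove [hjzi,somp] add [iug,hpaw,ywuyv] -> 15 lines: xkt zqjq reml oaio ymr ndh ami iug hpaw ywuyv pgak xaq gyuqf arz pcx
Hunk 3: at line 10 remove [pgak,xaq] add [sgqo,zibvv,tab] -> 16 lines: xkt zqjq reml oaio ymr ndh ami iug hpaw ywuyv sgqo zibvv tab gyuqf arz pcx
Hunk 4: at line 1 remove [reml,oaio] add [lka,zjn,kur] -> 17 lines: xkt zqjq lka zjn kur ymr ndh ami iug hpaw ywuyv sgqo zibvv tab gyuqf arz pcx
Hunk 5: at line 1 remove [lka] add [qsw,gsi] -> 18 lines: xkt zqjq qsw gsi zjn kur ymr ndh ami iug hpaw ywuyv sgqo zibvv tab gyuqf arz pcx
Hunk 6: at line 5 remove [ymr] add [rso,jrmqo,ydulf] -> 20 lines: xkt zqjq qsw gsi zjn kur rso jrmqo ydulf ndh ami iug hpaw ywuyv sgqo zibvv tab gyuqf arz pcx
Final line 11: ami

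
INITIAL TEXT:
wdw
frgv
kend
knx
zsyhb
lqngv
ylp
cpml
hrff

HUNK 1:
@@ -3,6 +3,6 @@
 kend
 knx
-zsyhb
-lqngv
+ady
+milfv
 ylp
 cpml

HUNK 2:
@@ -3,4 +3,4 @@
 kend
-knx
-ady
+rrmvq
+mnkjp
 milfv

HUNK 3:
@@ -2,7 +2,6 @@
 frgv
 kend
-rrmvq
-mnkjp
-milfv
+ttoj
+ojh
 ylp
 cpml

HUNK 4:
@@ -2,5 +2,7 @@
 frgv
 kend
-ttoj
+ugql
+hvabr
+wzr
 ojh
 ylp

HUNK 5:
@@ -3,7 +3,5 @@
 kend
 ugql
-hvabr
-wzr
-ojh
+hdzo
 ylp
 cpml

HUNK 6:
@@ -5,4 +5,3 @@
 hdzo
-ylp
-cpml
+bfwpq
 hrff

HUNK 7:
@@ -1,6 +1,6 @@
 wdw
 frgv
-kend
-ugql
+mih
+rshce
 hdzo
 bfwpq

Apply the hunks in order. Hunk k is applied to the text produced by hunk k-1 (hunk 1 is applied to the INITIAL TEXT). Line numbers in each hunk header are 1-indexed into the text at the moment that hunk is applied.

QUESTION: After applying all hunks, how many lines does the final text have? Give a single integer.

Hunk 1: at line 3 remove [zsyhb,lqngv] add [ady,milfv] -> 9 lines: wdw frgv kend knx ady milfv ylp cpml hrff
Hunk 2: at line 3 remove [knx,ady] add [rrmvq,mnkjp] -> 9 lines: wdw frgv kend rrmvq mnkjp milfv ylp cpml hrff
Hunk 3: at line 2 remove [rrmvq,mnkjp,milfv] add [ttoj,ojh] -> 8 lines: wdw frgv kend ttoj ojh ylp cpml hrff
Hunk 4: at line 2 remove [ttoj] add [ugql,hvabr,wzr] -> 10 lines: wdw frgv kend ugql hvabr wzr ojh ylp cpml hrff
Hunk 5: at line 3 remove [hvabr,wzr,ojh] add [hdzo] -> 8 lines: wdw frgv kend ugql hdzo ylp cpml hrff
Hunk 6: at line 5 remove [ylp,cpml] add [bfwpq] -> 7 lines: wdw frgv kend ugql hdzo bfwpq hrff
Hunk 7: at line 1 remove [kend,ugql] add [mih,rshce] -> 7 lines: wdw frgv mih rshce hdzo bfwpq hrff
Final line count: 7

Answer: 7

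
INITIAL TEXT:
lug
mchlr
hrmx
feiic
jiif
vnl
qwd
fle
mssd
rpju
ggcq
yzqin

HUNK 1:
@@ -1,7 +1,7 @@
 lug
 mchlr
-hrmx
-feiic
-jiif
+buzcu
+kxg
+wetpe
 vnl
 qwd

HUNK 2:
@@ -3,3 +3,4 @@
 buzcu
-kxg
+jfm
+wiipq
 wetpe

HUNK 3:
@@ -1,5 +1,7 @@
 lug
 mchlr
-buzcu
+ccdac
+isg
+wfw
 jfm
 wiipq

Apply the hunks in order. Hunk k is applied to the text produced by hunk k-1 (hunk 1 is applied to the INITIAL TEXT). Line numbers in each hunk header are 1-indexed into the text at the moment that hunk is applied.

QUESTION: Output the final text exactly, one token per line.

Answer: lug
mchlr
ccdac
isg
wfw
jfm
wiipq
wetpe
vnl
qwd
fle
mssd
rpju
ggcq
yzqin

Derivation:
Hunk 1: at line 1 remove [hrmx,feiic,jiif] add [buzcu,kxg,wetpe] -> 12 lines: lug mchlr buzcu kxg wetpe vnl qwd fle mssd rpju ggcq yzqin
Hunk 2: at line 3 remove [kxg] add [jfm,wiipq] -> 13 lines: lug mchlr buzcu jfm wiipq wetpe vnl qwd fle mssd rpju ggcq yzqin
Hunk 3: at line 1 remove [buzcu] add [ccdac,isg,wfw] -> 15 lines: lug mchlr ccdac isg wfw jfm wiipq wetpe vnl qwd fle mssd rpju ggcq yzqin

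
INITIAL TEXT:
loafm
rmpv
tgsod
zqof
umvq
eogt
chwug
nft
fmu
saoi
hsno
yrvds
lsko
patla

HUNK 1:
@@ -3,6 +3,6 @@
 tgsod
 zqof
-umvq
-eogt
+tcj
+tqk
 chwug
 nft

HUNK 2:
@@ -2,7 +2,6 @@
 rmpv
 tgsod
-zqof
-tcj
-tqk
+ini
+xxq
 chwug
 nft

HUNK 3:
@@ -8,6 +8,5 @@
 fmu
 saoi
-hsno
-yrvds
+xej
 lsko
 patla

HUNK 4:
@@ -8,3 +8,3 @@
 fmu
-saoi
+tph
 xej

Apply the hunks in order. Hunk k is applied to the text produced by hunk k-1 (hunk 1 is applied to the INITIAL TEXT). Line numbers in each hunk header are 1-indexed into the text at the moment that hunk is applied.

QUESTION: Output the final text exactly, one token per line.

Answer: loafm
rmpv
tgsod
ini
xxq
chwug
nft
fmu
tph
xej
lsko
patla

Derivation:
Hunk 1: at line 3 remove [umvq,eogt] add [tcj,tqk] -> 14 lines: loafm rmpv tgsod zqof tcj tqk chwug nft fmu saoi hsno yrvds lsko patla
Hunk 2: at line 2 remove [zqof,tcj,tqk] add [ini,xxq] -> 13 lines: loafm rmpv tgsod ini xxq chwug nft fmu saoi hsno yrvds lsko patla
Hunk 3: at line 8 remove [hsno,yrvds] add [xej] -> 12 lines: loafm rmpv tgsod ini xxq chwug nft fmu saoi xej lsko patla
Hunk 4: at line 8 remove [saoi] add [tph] -> 12 lines: loafm rmpv tgsod ini xxq chwug nft fmu tph xej lsko patla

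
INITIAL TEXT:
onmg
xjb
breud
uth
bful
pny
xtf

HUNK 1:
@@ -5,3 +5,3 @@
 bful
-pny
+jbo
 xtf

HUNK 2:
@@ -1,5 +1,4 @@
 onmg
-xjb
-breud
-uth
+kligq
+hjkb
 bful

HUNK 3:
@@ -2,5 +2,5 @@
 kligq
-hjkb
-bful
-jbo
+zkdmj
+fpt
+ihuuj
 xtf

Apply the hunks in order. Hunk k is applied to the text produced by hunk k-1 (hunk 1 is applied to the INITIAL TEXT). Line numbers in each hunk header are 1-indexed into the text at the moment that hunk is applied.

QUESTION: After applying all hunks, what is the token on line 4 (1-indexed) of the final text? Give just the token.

Hunk 1: at line 5 remove [pny] add [jbo] -> 7 lines: onmg xjb breud uth bful jbo xtf
Hunk 2: at line 1 remove [xjb,breud,uth] add [kligq,hjkb] -> 6 lines: onmg kligq hjkb bful jbo xtf
Hunk 3: at line 2 remove [hjkb,bful,jbo] add [zkdmj,fpt,ihuuj] -> 6 lines: onmg kligq zkdmj fpt ihuuj xtf
Final line 4: fpt

Answer: fpt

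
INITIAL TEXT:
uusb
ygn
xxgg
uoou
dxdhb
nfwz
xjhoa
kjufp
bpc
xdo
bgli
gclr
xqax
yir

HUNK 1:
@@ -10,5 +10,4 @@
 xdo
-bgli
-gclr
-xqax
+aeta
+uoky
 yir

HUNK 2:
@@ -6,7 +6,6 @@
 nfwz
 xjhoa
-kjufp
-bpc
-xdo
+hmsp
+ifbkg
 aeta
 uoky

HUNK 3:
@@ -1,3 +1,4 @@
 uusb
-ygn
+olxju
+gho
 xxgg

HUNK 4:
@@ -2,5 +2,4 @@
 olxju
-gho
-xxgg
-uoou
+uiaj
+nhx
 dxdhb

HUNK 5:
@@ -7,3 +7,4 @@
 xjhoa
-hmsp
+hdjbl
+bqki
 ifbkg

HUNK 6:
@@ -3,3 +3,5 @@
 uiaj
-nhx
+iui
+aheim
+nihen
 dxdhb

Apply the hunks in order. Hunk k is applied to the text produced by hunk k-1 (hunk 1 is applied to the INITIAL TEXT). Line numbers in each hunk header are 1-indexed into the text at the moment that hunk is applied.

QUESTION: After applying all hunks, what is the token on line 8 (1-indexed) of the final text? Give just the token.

Answer: nfwz

Derivation:
Hunk 1: at line 10 remove [bgli,gclr,xqax] add [aeta,uoky] -> 13 lines: uusb ygn xxgg uoou dxdhb nfwz xjhoa kjufp bpc xdo aeta uoky yir
Hunk 2: at line 6 remove [kjufp,bpc,xdo] add [hmsp,ifbkg] -> 12 lines: uusb ygn xxgg uoou dxdhb nfwz xjhoa hmsp ifbkg aeta uoky yir
Hunk 3: at line 1 remove [ygn] add [olxju,gho] -> 13 lines: uusb olxju gho xxgg uoou dxdhb nfwz xjhoa hmsp ifbkg aeta uoky yir
Hunk 4: at line 2 remove [gho,xxgg,uoou] add [uiaj,nhx] -> 12 lines: uusb olxju uiaj nhx dxdhb nfwz xjhoa hmsp ifbkg aeta uoky yir
Hunk 5: at line 7 remove [hmsp] add [hdjbl,bqki] -> 13 lines: uusb olxju uiaj nhx dxdhb nfwz xjhoa hdjbl bqki ifbkg aeta uoky yir
Hunk 6: at line 3 remove [nhx] add [iui,aheim,nihen] -> 15 lines: uusb olxju uiaj iui aheim nihen dxdhb nfwz xjhoa hdjbl bqki ifbkg aeta uoky yir
Final line 8: nfwz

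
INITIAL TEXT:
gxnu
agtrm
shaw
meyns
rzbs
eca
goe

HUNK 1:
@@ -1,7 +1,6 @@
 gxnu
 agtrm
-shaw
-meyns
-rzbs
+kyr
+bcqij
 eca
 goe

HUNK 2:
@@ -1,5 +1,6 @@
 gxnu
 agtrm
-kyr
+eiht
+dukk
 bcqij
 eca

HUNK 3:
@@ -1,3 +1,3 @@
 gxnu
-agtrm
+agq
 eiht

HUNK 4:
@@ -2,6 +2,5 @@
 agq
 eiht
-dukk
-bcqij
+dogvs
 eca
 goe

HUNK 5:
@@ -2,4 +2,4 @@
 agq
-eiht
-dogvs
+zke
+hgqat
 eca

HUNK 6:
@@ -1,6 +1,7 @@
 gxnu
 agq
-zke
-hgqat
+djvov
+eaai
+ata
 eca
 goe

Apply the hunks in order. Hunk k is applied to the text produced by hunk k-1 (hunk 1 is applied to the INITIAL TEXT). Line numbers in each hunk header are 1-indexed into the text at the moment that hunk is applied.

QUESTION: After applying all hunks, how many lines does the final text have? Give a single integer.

Answer: 7

Derivation:
Hunk 1: at line 1 remove [shaw,meyns,rzbs] add [kyr,bcqij] -> 6 lines: gxnu agtrm kyr bcqij eca goe
Hunk 2: at line 1 remove [kyr] add [eiht,dukk] -> 7 lines: gxnu agtrm eiht dukk bcqij eca goe
Hunk 3: at line 1 remove [agtrm] add [agq] -> 7 lines: gxnu agq eiht dukk bcqij eca goe
Hunk 4: at line 2 remove [dukk,bcqij] add [dogvs] -> 6 lines: gxnu agq eiht dogvs eca goe
Hunk 5: at line 2 remove [eiht,dogvs] add [zke,hgqat] -> 6 lines: gxnu agq zke hgqat eca goe
Hunk 6: at line 1 remove [zke,hgqat] add [djvov,eaai,ata] -> 7 lines: gxnu agq djvov eaai ata eca goe
Final line count: 7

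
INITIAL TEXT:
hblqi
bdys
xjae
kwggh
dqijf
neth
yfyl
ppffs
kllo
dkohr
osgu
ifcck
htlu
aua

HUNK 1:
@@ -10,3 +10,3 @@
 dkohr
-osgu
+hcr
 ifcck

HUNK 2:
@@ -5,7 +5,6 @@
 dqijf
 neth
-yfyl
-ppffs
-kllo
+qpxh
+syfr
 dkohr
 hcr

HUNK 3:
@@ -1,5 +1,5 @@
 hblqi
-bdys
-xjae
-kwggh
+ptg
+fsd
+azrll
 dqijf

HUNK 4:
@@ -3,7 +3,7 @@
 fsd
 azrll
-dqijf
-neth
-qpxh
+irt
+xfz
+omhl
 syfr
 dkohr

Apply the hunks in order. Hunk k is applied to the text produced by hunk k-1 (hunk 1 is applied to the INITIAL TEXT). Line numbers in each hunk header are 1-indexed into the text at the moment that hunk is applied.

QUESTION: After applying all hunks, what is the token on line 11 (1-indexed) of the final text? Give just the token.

Hunk 1: at line 10 remove [osgu] add [hcr] -> 14 lines: hblqi bdys xjae kwggh dqijf neth yfyl ppffs kllo dkohr hcr ifcck htlu aua
Hunk 2: at line 5 remove [yfyl,ppffs,kllo] add [qpxh,syfr] -> 13 lines: hblqi bdys xjae kwggh dqijf neth qpxh syfr dkohr hcr ifcck htlu aua
Hunk 3: at line 1 remove [bdys,xjae,kwggh] add [ptg,fsd,azrll] -> 13 lines: hblqi ptg fsd azrll dqijf neth qpxh syfr dkohr hcr ifcck htlu aua
Hunk 4: at line 3 remove [dqijf,neth,qpxh] add [irt,xfz,omhl] -> 13 lines: hblqi ptg fsd azrll irt xfz omhl syfr dkohr hcr ifcck htlu aua
Final line 11: ifcck

Answer: ifcck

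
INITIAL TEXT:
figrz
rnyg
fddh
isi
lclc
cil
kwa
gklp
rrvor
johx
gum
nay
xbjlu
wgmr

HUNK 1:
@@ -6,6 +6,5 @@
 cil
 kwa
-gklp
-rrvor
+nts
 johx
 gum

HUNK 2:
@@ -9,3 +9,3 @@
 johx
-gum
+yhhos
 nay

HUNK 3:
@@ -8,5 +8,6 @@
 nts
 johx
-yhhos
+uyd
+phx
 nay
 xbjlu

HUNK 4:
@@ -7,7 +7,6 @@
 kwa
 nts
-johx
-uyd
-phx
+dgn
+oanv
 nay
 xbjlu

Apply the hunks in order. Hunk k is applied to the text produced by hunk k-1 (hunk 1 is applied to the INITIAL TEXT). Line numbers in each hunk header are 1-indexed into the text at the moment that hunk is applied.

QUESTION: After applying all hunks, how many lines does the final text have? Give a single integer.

Answer: 13

Derivation:
Hunk 1: at line 6 remove [gklp,rrvor] add [nts] -> 13 lines: figrz rnyg fddh isi lclc cil kwa nts johx gum nay xbjlu wgmr
Hunk 2: at line 9 remove [gum] add [yhhos] -> 13 lines: figrz rnyg fddh isi lclc cil kwa nts johx yhhos nay xbjlu wgmr
Hunk 3: at line 8 remove [yhhos] add [uyd,phx] -> 14 lines: figrz rnyg fddh isi lclc cil kwa nts johx uyd phx nay xbjlu wgmr
Hunk 4: at line 7 remove [johx,uyd,phx] add [dgn,oanv] -> 13 lines: figrz rnyg fddh isi lclc cil kwa nts dgn oanv nay xbjlu wgmr
Final line count: 13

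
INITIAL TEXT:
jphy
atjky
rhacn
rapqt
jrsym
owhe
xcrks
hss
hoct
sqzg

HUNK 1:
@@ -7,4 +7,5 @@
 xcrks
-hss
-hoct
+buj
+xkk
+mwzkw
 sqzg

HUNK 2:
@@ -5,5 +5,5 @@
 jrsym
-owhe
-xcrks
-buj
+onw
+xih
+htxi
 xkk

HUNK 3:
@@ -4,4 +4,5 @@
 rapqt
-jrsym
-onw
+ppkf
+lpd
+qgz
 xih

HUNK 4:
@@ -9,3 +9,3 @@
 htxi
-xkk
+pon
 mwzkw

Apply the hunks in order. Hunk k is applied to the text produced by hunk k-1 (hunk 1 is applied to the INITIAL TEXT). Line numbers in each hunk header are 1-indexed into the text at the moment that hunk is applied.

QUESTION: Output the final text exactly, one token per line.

Answer: jphy
atjky
rhacn
rapqt
ppkf
lpd
qgz
xih
htxi
pon
mwzkw
sqzg

Derivation:
Hunk 1: at line 7 remove [hss,hoct] add [buj,xkk,mwzkw] -> 11 lines: jphy atjky rhacn rapqt jrsym owhe xcrks buj xkk mwzkw sqzg
Hunk 2: at line 5 remove [owhe,xcrks,buj] add [onw,xih,htxi] -> 11 lines: jphy atjky rhacn rapqt jrsym onw xih htxi xkk mwzkw sqzg
Hunk 3: at line 4 remove [jrsym,onw] add [ppkf,lpd,qgz] -> 12 lines: jphy atjky rhacn rapqt ppkf lpd qgz xih htxi xkk mwzkw sqzg
Hunk 4: at line 9 remove [xkk] add [pon] -> 12 lines: jphy atjky rhacn rapqt ppkf lpd qgz xih htxi pon mwzkw sqzg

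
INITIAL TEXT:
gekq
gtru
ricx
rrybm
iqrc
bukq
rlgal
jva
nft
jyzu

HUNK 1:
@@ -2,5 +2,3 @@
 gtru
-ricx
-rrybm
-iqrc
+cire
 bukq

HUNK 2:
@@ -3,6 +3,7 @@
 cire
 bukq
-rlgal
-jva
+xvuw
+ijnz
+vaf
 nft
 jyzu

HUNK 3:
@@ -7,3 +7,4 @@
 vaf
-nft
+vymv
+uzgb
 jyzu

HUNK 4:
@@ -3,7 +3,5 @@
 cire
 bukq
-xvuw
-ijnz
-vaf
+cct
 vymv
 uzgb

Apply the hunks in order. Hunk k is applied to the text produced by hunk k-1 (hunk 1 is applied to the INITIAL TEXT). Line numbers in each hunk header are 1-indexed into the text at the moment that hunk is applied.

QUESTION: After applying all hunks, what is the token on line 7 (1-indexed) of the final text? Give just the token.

Answer: uzgb

Derivation:
Hunk 1: at line 2 remove [ricx,rrybm,iqrc] add [cire] -> 8 lines: gekq gtru cire bukq rlgal jva nft jyzu
Hunk 2: at line 3 remove [rlgal,jva] add [xvuw,ijnz,vaf] -> 9 lines: gekq gtru cire bukq xvuw ijnz vaf nft jyzu
Hunk 3: at line 7 remove [nft] add [vymv,uzgb] -> 10 lines: gekq gtru cire bukq xvuw ijnz vaf vymv uzgb jyzu
Hunk 4: at line 3 remove [xvuw,ijnz,vaf] add [cct] -> 8 lines: gekq gtru cire bukq cct vymv uzgb jyzu
Final line 7: uzgb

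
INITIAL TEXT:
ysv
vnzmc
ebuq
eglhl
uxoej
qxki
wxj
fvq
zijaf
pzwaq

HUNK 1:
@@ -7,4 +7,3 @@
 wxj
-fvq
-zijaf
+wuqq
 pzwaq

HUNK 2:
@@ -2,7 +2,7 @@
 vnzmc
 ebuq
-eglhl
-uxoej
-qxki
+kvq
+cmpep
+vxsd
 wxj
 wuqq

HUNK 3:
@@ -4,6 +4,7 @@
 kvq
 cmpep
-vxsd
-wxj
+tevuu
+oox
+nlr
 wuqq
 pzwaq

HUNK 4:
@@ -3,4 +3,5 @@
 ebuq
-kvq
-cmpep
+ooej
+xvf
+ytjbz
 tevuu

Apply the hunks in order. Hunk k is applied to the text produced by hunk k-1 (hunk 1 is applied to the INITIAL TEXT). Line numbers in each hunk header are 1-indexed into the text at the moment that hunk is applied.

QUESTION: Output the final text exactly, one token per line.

Answer: ysv
vnzmc
ebuq
ooej
xvf
ytjbz
tevuu
oox
nlr
wuqq
pzwaq

Derivation:
Hunk 1: at line 7 remove [fvq,zijaf] add [wuqq] -> 9 lines: ysv vnzmc ebuq eglhl uxoej qxki wxj wuqq pzwaq
Hunk 2: at line 2 remove [eglhl,uxoej,qxki] add [kvq,cmpep,vxsd] -> 9 lines: ysv vnzmc ebuq kvq cmpep vxsd wxj wuqq pzwaq
Hunk 3: at line 4 remove [vxsd,wxj] add [tevuu,oox,nlr] -> 10 lines: ysv vnzmc ebuq kvq cmpep tevuu oox nlr wuqq pzwaq
Hunk 4: at line 3 remove [kvq,cmpep] add [ooej,xvf,ytjbz] -> 11 lines: ysv vnzmc ebuq ooej xvf ytjbz tevuu oox nlr wuqq pzwaq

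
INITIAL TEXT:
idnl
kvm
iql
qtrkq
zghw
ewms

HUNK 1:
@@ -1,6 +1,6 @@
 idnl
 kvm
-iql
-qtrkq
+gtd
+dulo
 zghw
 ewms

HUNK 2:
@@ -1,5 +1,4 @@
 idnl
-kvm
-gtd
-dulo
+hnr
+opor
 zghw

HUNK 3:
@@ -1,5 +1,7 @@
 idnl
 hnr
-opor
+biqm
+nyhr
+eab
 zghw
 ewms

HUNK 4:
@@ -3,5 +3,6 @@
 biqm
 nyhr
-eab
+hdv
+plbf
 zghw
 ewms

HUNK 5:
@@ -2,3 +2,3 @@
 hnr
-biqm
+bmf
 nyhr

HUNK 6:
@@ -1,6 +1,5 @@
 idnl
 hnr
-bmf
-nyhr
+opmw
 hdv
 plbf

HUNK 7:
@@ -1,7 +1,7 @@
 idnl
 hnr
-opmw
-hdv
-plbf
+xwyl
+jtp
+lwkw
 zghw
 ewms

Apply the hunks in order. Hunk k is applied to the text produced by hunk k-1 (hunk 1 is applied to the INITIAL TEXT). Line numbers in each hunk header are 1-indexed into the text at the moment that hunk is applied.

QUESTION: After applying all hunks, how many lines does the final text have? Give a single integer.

Hunk 1: at line 1 remove [iql,qtrkq] add [gtd,dulo] -> 6 lines: idnl kvm gtd dulo zghw ewms
Hunk 2: at line 1 remove [kvm,gtd,dulo] add [hnr,opor] -> 5 lines: idnl hnr opor zghw ewms
Hunk 3: at line 1 remove [opor] add [biqm,nyhr,eab] -> 7 lines: idnl hnr biqm nyhr eab zghw ewms
Hunk 4: at line 3 remove [eab] add [hdv,plbf] -> 8 lines: idnl hnr biqm nyhr hdv plbf zghw ewms
Hunk 5: at line 2 remove [biqm] add [bmf] -> 8 lines: idnl hnr bmf nyhr hdv plbf zghw ewms
Hunk 6: at line 1 remove [bmf,nyhr] add [opmw] -> 7 lines: idnl hnr opmw hdv plbf zghw ewms
Hunk 7: at line 1 remove [opmw,hdv,plbf] add [xwyl,jtp,lwkw] -> 7 lines: idnl hnr xwyl jtp lwkw zghw ewms
Final line count: 7

Answer: 7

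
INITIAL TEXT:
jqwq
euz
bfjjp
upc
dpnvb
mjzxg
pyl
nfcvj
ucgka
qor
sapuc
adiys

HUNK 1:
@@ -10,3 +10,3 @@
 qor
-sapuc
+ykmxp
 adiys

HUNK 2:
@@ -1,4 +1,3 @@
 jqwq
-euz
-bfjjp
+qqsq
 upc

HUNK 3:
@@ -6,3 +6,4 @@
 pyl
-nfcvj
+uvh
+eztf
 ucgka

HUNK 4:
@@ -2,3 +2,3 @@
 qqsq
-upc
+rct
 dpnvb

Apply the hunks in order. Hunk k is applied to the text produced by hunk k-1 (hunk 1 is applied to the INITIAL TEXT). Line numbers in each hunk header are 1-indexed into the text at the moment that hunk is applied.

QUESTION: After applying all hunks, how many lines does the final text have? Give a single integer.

Answer: 12

Derivation:
Hunk 1: at line 10 remove [sapuc] add [ykmxp] -> 12 lines: jqwq euz bfjjp upc dpnvb mjzxg pyl nfcvj ucgka qor ykmxp adiys
Hunk 2: at line 1 remove [euz,bfjjp] add [qqsq] -> 11 lines: jqwq qqsq upc dpnvb mjzxg pyl nfcvj ucgka qor ykmxp adiys
Hunk 3: at line 6 remove [nfcvj] add [uvh,eztf] -> 12 lines: jqwq qqsq upc dpnvb mjzxg pyl uvh eztf ucgka qor ykmxp adiys
Hunk 4: at line 2 remove [upc] add [rct] -> 12 lines: jqwq qqsq rct dpnvb mjzxg pyl uvh eztf ucgka qor ykmxp adiys
Final line count: 12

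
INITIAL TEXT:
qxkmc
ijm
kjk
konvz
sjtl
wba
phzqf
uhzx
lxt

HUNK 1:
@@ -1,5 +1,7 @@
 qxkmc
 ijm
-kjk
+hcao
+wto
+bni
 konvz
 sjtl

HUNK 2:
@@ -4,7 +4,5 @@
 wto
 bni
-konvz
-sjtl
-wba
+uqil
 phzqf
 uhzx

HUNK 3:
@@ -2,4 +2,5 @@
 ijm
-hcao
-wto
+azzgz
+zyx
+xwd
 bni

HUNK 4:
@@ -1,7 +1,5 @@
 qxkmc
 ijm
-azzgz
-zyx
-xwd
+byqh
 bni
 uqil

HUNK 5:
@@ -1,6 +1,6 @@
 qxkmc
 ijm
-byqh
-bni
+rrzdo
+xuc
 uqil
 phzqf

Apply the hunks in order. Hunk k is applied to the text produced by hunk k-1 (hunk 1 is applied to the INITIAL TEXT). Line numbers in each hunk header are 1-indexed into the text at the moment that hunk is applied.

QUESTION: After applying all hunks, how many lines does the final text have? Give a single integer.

Hunk 1: at line 1 remove [kjk] add [hcao,wto,bni] -> 11 lines: qxkmc ijm hcao wto bni konvz sjtl wba phzqf uhzx lxt
Hunk 2: at line 4 remove [konvz,sjtl,wba] add [uqil] -> 9 lines: qxkmc ijm hcao wto bni uqil phzqf uhzx lxt
Hunk 3: at line 2 remove [hcao,wto] add [azzgz,zyx,xwd] -> 10 lines: qxkmc ijm azzgz zyx xwd bni uqil phzqf uhzx lxt
Hunk 4: at line 1 remove [azzgz,zyx,xwd] add [byqh] -> 8 lines: qxkmc ijm byqh bni uqil phzqf uhzx lxt
Hunk 5: at line 1 remove [byqh,bni] add [rrzdo,xuc] -> 8 lines: qxkmc ijm rrzdo xuc uqil phzqf uhzx lxt
Final line count: 8

Answer: 8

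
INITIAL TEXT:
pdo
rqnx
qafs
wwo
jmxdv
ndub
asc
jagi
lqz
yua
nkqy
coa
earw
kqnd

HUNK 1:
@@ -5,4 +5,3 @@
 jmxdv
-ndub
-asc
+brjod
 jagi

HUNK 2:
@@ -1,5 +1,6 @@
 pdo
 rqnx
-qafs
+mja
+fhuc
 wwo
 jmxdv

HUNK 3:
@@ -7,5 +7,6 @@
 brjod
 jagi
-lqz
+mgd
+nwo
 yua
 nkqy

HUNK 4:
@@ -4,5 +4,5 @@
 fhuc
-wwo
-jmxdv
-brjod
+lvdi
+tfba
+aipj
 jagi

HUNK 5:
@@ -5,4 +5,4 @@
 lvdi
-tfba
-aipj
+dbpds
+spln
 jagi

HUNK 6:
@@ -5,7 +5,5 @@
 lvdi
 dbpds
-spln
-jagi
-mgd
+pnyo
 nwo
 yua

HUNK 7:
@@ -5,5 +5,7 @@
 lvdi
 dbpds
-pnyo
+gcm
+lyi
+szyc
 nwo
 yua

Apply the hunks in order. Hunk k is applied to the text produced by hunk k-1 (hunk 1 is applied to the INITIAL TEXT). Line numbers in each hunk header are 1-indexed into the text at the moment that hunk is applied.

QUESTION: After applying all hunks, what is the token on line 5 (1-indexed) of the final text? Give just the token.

Answer: lvdi

Derivation:
Hunk 1: at line 5 remove [ndub,asc] add [brjod] -> 13 lines: pdo rqnx qafs wwo jmxdv brjod jagi lqz yua nkqy coa earw kqnd
Hunk 2: at line 1 remove [qafs] add [mja,fhuc] -> 14 lines: pdo rqnx mja fhuc wwo jmxdv brjod jagi lqz yua nkqy coa earw kqnd
Hunk 3: at line 7 remove [lqz] add [mgd,nwo] -> 15 lines: pdo rqnx mja fhuc wwo jmxdv brjod jagi mgd nwo yua nkqy coa earw kqnd
Hunk 4: at line 4 remove [wwo,jmxdv,brjod] add [lvdi,tfba,aipj] -> 15 lines: pdo rqnx mja fhuc lvdi tfba aipj jagi mgd nwo yua nkqy coa earw kqnd
Hunk 5: at line 5 remove [tfba,aipj] add [dbpds,spln] -> 15 lines: pdo rqnx mja fhuc lvdi dbpds spln jagi mgd nwo yua nkqy coa earw kqnd
Hunk 6: at line 5 remove [spln,jagi,mgd] add [pnyo] -> 13 lines: pdo rqnx mja fhuc lvdi dbpds pnyo nwo yua nkqy coa earw kqnd
Hunk 7: at line 5 remove [pnyo] add [gcm,lyi,szyc] -> 15 lines: pdo rqnx mja fhuc lvdi dbpds gcm lyi szyc nwo yua nkqy coa earw kqnd
Final line 5: lvdi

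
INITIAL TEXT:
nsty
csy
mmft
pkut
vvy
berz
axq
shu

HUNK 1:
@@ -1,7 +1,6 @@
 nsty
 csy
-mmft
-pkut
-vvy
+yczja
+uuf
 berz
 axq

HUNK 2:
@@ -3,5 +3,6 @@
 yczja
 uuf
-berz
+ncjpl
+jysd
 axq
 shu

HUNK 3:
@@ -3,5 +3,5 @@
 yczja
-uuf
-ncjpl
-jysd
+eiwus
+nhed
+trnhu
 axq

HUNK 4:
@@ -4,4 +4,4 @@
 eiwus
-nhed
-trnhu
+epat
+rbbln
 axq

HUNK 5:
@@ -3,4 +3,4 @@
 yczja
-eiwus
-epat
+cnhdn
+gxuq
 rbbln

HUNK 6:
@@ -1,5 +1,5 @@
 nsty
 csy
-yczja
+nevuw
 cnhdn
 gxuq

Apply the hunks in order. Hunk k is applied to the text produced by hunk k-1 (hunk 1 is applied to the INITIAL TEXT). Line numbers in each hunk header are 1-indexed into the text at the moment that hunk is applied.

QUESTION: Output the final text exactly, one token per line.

Hunk 1: at line 1 remove [mmft,pkut,vvy] add [yczja,uuf] -> 7 lines: nsty csy yczja uuf berz axq shu
Hunk 2: at line 3 remove [berz] add [ncjpl,jysd] -> 8 lines: nsty csy yczja uuf ncjpl jysd axq shu
Hunk 3: at line 3 remove [uuf,ncjpl,jysd] add [eiwus,nhed,trnhu] -> 8 lines: nsty csy yczja eiwus nhed trnhu axq shu
Hunk 4: at line 4 remove [nhed,trnhu] add [epat,rbbln] -> 8 lines: nsty csy yczja eiwus epat rbbln axq shu
Hunk 5: at line 3 remove [eiwus,epat] add [cnhdn,gxuq] -> 8 lines: nsty csy yczja cnhdn gxuq rbbln axq shu
Hunk 6: at line 1 remove [yczja] add [nevuw] -> 8 lines: nsty csy nevuw cnhdn gxuq rbbln axq shu

Answer: nsty
csy
nevuw
cnhdn
gxuq
rbbln
axq
shu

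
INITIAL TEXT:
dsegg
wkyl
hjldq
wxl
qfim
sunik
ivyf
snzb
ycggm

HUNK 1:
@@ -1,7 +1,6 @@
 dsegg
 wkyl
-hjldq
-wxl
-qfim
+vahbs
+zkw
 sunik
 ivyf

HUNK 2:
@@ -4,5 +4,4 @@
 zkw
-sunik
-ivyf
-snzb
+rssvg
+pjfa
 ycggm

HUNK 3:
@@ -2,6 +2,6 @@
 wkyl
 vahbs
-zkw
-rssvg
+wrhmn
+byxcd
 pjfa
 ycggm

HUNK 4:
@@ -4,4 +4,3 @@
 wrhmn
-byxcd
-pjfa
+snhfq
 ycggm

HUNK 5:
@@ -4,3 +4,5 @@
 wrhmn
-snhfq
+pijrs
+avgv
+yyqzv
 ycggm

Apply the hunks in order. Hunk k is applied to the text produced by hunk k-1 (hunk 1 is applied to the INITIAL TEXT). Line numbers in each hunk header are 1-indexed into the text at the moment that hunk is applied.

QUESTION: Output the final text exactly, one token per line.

Answer: dsegg
wkyl
vahbs
wrhmn
pijrs
avgv
yyqzv
ycggm

Derivation:
Hunk 1: at line 1 remove [hjldq,wxl,qfim] add [vahbs,zkw] -> 8 lines: dsegg wkyl vahbs zkw sunik ivyf snzb ycggm
Hunk 2: at line 4 remove [sunik,ivyf,snzb] add [rssvg,pjfa] -> 7 lines: dsegg wkyl vahbs zkw rssvg pjfa ycggm
Hunk 3: at line 2 remove [zkw,rssvg] add [wrhmn,byxcd] -> 7 lines: dsegg wkyl vahbs wrhmn byxcd pjfa ycggm
Hunk 4: at line 4 remove [byxcd,pjfa] add [snhfq] -> 6 lines: dsegg wkyl vahbs wrhmn snhfq ycggm
Hunk 5: at line 4 remove [snhfq] add [pijrs,avgv,yyqzv] -> 8 lines: dsegg wkyl vahbs wrhmn pijrs avgv yyqzv ycggm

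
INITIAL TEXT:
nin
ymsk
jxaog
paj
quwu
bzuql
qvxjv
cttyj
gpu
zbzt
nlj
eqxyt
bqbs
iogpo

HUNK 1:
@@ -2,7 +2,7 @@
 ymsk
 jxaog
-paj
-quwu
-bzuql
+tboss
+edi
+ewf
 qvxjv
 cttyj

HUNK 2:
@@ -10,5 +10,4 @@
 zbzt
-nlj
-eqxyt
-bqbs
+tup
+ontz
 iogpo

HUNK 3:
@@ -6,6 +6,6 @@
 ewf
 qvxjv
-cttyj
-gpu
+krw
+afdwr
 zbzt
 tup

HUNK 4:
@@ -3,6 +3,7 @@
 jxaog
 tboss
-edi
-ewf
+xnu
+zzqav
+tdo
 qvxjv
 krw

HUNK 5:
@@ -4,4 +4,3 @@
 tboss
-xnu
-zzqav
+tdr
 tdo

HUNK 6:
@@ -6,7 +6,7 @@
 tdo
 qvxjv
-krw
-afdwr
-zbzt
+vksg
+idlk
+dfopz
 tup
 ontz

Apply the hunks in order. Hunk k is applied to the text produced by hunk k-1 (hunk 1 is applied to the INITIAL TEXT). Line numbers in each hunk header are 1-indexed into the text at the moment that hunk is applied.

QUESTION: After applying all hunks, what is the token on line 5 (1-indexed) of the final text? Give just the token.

Hunk 1: at line 2 remove [paj,quwu,bzuql] add [tboss,edi,ewf] -> 14 lines: nin ymsk jxaog tboss edi ewf qvxjv cttyj gpu zbzt nlj eqxyt bqbs iogpo
Hunk 2: at line 10 remove [nlj,eqxyt,bqbs] add [tup,ontz] -> 13 lines: nin ymsk jxaog tboss edi ewf qvxjv cttyj gpu zbzt tup ontz iogpo
Hunk 3: at line 6 remove [cttyj,gpu] add [krw,afdwr] -> 13 lines: nin ymsk jxaog tboss edi ewf qvxjv krw afdwr zbzt tup ontz iogpo
Hunk 4: at line 3 remove [edi,ewf] add [xnu,zzqav,tdo] -> 14 lines: nin ymsk jxaog tboss xnu zzqav tdo qvxjv krw afdwr zbzt tup ontz iogpo
Hunk 5: at line 4 remove [xnu,zzqav] add [tdr] -> 13 lines: nin ymsk jxaog tboss tdr tdo qvxjv krw afdwr zbzt tup ontz iogpo
Hunk 6: at line 6 remove [krw,afdwr,zbzt] add [vksg,idlk,dfopz] -> 13 lines: nin ymsk jxaog tboss tdr tdo qvxjv vksg idlk dfopz tup ontz iogpo
Final line 5: tdr

Answer: tdr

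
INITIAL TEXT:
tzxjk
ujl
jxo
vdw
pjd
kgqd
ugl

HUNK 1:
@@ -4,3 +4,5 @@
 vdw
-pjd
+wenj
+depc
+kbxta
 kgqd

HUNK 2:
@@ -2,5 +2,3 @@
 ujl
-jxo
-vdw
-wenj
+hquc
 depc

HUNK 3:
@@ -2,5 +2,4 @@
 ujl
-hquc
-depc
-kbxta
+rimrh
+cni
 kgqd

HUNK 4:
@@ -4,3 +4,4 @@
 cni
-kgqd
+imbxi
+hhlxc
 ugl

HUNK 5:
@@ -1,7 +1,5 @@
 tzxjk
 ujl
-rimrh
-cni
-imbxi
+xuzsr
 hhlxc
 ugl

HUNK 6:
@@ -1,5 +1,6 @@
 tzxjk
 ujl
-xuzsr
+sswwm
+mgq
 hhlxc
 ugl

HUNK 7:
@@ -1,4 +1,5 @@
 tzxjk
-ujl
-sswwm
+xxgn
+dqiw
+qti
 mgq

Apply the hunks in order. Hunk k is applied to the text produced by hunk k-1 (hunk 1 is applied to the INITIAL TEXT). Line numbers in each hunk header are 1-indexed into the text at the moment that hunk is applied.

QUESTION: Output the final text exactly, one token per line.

Answer: tzxjk
xxgn
dqiw
qti
mgq
hhlxc
ugl

Derivation:
Hunk 1: at line 4 remove [pjd] add [wenj,depc,kbxta] -> 9 lines: tzxjk ujl jxo vdw wenj depc kbxta kgqd ugl
Hunk 2: at line 2 remove [jxo,vdw,wenj] add [hquc] -> 7 lines: tzxjk ujl hquc depc kbxta kgqd ugl
Hunk 3: at line 2 remove [hquc,depc,kbxta] add [rimrh,cni] -> 6 lines: tzxjk ujl rimrh cni kgqd ugl
Hunk 4: at line 4 remove [kgqd] add [imbxi,hhlxc] -> 7 lines: tzxjk ujl rimrh cni imbxi hhlxc ugl
Hunk 5: at line 1 remove [rimrh,cni,imbxi] add [xuzsr] -> 5 lines: tzxjk ujl xuzsr hhlxc ugl
Hunk 6: at line 1 remove [xuzsr] add [sswwm,mgq] -> 6 lines: tzxjk ujl sswwm mgq hhlxc ugl
Hunk 7: at line 1 remove [ujl,sswwm] add [xxgn,dqiw,qti] -> 7 lines: tzxjk xxgn dqiw qti mgq hhlxc ugl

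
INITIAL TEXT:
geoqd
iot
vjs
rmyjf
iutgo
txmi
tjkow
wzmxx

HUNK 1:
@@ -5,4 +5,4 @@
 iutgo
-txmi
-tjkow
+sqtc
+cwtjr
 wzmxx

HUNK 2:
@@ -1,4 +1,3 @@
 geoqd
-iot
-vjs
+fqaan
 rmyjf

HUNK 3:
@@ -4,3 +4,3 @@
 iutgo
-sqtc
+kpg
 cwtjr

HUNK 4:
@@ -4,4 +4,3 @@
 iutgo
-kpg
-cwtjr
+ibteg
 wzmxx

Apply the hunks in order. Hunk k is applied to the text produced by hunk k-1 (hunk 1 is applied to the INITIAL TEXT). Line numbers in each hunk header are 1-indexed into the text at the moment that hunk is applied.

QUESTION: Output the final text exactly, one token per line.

Hunk 1: at line 5 remove [txmi,tjkow] add [sqtc,cwtjr] -> 8 lines: geoqd iot vjs rmyjf iutgo sqtc cwtjr wzmxx
Hunk 2: at line 1 remove [iot,vjs] add [fqaan] -> 7 lines: geoqd fqaan rmyjf iutgo sqtc cwtjr wzmxx
Hunk 3: at line 4 remove [sqtc] add [kpg] -> 7 lines: geoqd fqaan rmyjf iutgo kpg cwtjr wzmxx
Hunk 4: at line 4 remove [kpg,cwtjr] add [ibteg] -> 6 lines: geoqd fqaan rmyjf iutgo ibteg wzmxx

Answer: geoqd
fqaan
rmyjf
iutgo
ibteg
wzmxx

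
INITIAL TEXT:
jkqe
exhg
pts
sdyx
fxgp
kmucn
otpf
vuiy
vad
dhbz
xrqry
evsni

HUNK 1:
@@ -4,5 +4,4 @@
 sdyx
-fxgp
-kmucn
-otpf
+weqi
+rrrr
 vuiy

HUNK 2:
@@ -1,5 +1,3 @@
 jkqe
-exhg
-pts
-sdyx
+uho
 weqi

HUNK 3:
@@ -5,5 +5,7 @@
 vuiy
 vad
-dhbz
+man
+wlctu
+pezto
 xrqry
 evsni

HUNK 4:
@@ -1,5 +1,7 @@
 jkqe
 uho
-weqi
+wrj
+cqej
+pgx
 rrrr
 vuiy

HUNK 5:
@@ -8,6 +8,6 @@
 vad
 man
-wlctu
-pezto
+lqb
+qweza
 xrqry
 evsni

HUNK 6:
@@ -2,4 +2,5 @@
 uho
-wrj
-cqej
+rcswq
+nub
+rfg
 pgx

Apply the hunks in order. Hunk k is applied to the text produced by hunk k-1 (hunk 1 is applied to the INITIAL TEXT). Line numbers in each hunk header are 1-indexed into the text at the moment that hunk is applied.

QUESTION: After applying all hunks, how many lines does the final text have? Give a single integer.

Answer: 14

Derivation:
Hunk 1: at line 4 remove [fxgp,kmucn,otpf] add [weqi,rrrr] -> 11 lines: jkqe exhg pts sdyx weqi rrrr vuiy vad dhbz xrqry evsni
Hunk 2: at line 1 remove [exhg,pts,sdyx] add [uho] -> 9 lines: jkqe uho weqi rrrr vuiy vad dhbz xrqry evsni
Hunk 3: at line 5 remove [dhbz] add [man,wlctu,pezto] -> 11 lines: jkqe uho weqi rrrr vuiy vad man wlctu pezto xrqry evsni
Hunk 4: at line 1 remove [weqi] add [wrj,cqej,pgx] -> 13 lines: jkqe uho wrj cqej pgx rrrr vuiy vad man wlctu pezto xrqry evsni
Hunk 5: at line 8 remove [wlctu,pezto] add [lqb,qweza] -> 13 lines: jkqe uho wrj cqej pgx rrrr vuiy vad man lqb qweza xrqry evsni
Hunk 6: at line 2 remove [wrj,cqej] add [rcswq,nub,rfg] -> 14 lines: jkqe uho rcswq nub rfg pgx rrrr vuiy vad man lqb qweza xrqry evsni
Final line count: 14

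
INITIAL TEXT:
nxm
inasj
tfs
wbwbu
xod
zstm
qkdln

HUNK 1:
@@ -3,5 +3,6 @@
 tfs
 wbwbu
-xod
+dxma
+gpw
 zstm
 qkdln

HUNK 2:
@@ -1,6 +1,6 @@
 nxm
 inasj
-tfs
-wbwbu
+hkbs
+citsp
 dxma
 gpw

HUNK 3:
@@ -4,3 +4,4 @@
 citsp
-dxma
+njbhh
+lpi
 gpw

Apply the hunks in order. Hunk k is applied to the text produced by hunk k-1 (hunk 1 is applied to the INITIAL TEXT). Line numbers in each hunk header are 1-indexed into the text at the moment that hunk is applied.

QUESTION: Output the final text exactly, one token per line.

Hunk 1: at line 3 remove [xod] add [dxma,gpw] -> 8 lines: nxm inasj tfs wbwbu dxma gpw zstm qkdln
Hunk 2: at line 1 remove [tfs,wbwbu] add [hkbs,citsp] -> 8 lines: nxm inasj hkbs citsp dxma gpw zstm qkdln
Hunk 3: at line 4 remove [dxma] add [njbhh,lpi] -> 9 lines: nxm inasj hkbs citsp njbhh lpi gpw zstm qkdln

Answer: nxm
inasj
hkbs
citsp
njbhh
lpi
gpw
zstm
qkdln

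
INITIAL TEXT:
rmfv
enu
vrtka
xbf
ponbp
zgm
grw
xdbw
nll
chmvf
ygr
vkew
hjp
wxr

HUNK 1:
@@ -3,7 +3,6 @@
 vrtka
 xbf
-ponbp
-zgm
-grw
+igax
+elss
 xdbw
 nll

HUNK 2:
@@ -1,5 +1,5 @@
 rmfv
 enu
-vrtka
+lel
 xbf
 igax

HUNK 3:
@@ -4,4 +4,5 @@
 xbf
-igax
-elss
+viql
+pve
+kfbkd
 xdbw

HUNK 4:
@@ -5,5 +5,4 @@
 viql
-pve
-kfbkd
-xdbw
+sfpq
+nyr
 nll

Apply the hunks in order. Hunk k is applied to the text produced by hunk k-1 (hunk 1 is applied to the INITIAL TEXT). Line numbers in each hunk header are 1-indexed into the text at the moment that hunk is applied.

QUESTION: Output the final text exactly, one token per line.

Hunk 1: at line 3 remove [ponbp,zgm,grw] add [igax,elss] -> 13 lines: rmfv enu vrtka xbf igax elss xdbw nll chmvf ygr vkew hjp wxr
Hunk 2: at line 1 remove [vrtka] add [lel] -> 13 lines: rmfv enu lel xbf igax elss xdbw nll chmvf ygr vkew hjp wxr
Hunk 3: at line 4 remove [igax,elss] add [viql,pve,kfbkd] -> 14 lines: rmfv enu lel xbf viql pve kfbkd xdbw nll chmvf ygr vkew hjp wxr
Hunk 4: at line 5 remove [pve,kfbkd,xdbw] add [sfpq,nyr] -> 13 lines: rmfv enu lel xbf viql sfpq nyr nll chmvf ygr vkew hjp wxr

Answer: rmfv
enu
lel
xbf
viql
sfpq
nyr
nll
chmvf
ygr
vkew
hjp
wxr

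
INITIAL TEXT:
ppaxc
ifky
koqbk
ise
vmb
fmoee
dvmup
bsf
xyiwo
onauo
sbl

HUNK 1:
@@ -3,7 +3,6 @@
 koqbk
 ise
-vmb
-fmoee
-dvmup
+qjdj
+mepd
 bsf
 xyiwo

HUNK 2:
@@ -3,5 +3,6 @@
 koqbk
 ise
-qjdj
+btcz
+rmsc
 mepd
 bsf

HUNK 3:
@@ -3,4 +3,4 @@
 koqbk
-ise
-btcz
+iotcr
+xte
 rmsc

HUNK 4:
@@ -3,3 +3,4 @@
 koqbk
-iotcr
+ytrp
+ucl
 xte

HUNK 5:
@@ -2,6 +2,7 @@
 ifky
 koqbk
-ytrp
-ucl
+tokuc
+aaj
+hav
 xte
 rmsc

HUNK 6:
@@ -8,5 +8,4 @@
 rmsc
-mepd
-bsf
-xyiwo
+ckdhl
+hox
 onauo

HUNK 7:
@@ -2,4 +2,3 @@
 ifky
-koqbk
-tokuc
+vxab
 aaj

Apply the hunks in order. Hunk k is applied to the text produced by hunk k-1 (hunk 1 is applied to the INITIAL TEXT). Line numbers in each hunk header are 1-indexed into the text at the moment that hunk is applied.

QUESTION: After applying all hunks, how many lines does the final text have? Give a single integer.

Hunk 1: at line 3 remove [vmb,fmoee,dvmup] add [qjdj,mepd] -> 10 lines: ppaxc ifky koqbk ise qjdj mepd bsf xyiwo onauo sbl
Hunk 2: at line 3 remove [qjdj] add [btcz,rmsc] -> 11 lines: ppaxc ifky koqbk ise btcz rmsc mepd bsf xyiwo onauo sbl
Hunk 3: at line 3 remove [ise,btcz] add [iotcr,xte] -> 11 lines: ppaxc ifky koqbk iotcr xte rmsc mepd bsf xyiwo onauo sbl
Hunk 4: at line 3 remove [iotcr] add [ytrp,ucl] -> 12 lines: ppaxc ifky koqbk ytrp ucl xte rmsc mepd bsf xyiwo onauo sbl
Hunk 5: at line 2 remove [ytrp,ucl] add [tokuc,aaj,hav] -> 13 lines: ppaxc ifky koqbk tokuc aaj hav xte rmsc mepd bsf xyiwo onauo sbl
Hunk 6: at line 8 remove [mepd,bsf,xyiwo] add [ckdhl,hox] -> 12 lines: ppaxc ifky koqbk tokuc aaj hav xte rmsc ckdhl hox onauo sbl
Hunk 7: at line 2 remove [koqbk,tokuc] add [vxab] -> 11 lines: ppaxc ifky vxab aaj hav xte rmsc ckdhl hox onauo sbl
Final line count: 11

Answer: 11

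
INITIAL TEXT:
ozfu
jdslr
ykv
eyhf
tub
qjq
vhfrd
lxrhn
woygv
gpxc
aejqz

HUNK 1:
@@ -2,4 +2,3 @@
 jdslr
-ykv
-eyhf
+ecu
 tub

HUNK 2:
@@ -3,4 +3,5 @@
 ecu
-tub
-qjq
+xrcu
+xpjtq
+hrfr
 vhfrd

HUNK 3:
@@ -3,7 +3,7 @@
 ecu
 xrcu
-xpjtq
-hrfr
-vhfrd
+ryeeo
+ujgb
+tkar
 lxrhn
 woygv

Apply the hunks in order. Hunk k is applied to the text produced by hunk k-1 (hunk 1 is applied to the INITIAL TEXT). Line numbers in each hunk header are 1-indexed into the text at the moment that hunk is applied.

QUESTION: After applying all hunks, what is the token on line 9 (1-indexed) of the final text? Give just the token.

Answer: woygv

Derivation:
Hunk 1: at line 2 remove [ykv,eyhf] add [ecu] -> 10 lines: ozfu jdslr ecu tub qjq vhfrd lxrhn woygv gpxc aejqz
Hunk 2: at line 3 remove [tub,qjq] add [xrcu,xpjtq,hrfr] -> 11 lines: ozfu jdslr ecu xrcu xpjtq hrfr vhfrd lxrhn woygv gpxc aejqz
Hunk 3: at line 3 remove [xpjtq,hrfr,vhfrd] add [ryeeo,ujgb,tkar] -> 11 lines: ozfu jdslr ecu xrcu ryeeo ujgb tkar lxrhn woygv gpxc aejqz
Final line 9: woygv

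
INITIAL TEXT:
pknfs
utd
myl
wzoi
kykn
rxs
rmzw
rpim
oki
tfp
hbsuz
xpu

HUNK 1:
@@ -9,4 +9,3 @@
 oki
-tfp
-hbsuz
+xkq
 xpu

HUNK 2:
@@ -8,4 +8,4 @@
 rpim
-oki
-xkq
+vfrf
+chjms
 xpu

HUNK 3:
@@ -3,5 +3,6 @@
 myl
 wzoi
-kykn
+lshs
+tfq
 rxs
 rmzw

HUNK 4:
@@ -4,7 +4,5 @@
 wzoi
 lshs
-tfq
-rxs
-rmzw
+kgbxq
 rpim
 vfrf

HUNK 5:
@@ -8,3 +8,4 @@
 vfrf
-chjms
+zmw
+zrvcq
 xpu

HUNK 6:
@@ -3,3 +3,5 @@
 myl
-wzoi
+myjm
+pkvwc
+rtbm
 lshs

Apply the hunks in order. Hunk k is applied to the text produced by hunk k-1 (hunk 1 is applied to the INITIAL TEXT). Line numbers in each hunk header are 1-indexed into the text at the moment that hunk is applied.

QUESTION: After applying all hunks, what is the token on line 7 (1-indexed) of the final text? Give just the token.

Hunk 1: at line 9 remove [tfp,hbsuz] add [xkq] -> 11 lines: pknfs utd myl wzoi kykn rxs rmzw rpim oki xkq xpu
Hunk 2: at line 8 remove [oki,xkq] add [vfrf,chjms] -> 11 lines: pknfs utd myl wzoi kykn rxs rmzw rpim vfrf chjms xpu
Hunk 3: at line 3 remove [kykn] add [lshs,tfq] -> 12 lines: pknfs utd myl wzoi lshs tfq rxs rmzw rpim vfrf chjms xpu
Hunk 4: at line 4 remove [tfq,rxs,rmzw] add [kgbxq] -> 10 lines: pknfs utd myl wzoi lshs kgbxq rpim vfrf chjms xpu
Hunk 5: at line 8 remove [chjms] add [zmw,zrvcq] -> 11 lines: pknfs utd myl wzoi lshs kgbxq rpim vfrf zmw zrvcq xpu
Hunk 6: at line 3 remove [wzoi] add [myjm,pkvwc,rtbm] -> 13 lines: pknfs utd myl myjm pkvwc rtbm lshs kgbxq rpim vfrf zmw zrvcq xpu
Final line 7: lshs

Answer: lshs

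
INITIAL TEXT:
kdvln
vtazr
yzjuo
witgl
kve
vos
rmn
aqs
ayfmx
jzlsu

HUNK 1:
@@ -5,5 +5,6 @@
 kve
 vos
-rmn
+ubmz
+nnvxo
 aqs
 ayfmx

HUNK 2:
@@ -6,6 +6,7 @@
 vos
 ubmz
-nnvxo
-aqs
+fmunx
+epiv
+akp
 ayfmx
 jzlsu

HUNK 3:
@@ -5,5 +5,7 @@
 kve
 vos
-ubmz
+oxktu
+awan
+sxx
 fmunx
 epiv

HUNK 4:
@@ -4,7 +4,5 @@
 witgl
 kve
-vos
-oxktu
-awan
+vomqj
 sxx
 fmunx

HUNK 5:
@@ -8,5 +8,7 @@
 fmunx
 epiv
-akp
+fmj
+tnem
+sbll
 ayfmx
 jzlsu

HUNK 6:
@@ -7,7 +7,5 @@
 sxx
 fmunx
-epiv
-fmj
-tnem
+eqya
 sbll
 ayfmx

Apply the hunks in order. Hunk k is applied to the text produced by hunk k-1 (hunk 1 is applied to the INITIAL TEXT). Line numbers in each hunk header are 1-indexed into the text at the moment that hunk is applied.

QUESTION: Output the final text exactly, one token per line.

Answer: kdvln
vtazr
yzjuo
witgl
kve
vomqj
sxx
fmunx
eqya
sbll
ayfmx
jzlsu

Derivation:
Hunk 1: at line 5 remove [rmn] add [ubmz,nnvxo] -> 11 lines: kdvln vtazr yzjuo witgl kve vos ubmz nnvxo aqs ayfmx jzlsu
Hunk 2: at line 6 remove [nnvxo,aqs] add [fmunx,epiv,akp] -> 12 lines: kdvln vtazr yzjuo witgl kve vos ubmz fmunx epiv akp ayfmx jzlsu
Hunk 3: at line 5 remove [ubmz] add [oxktu,awan,sxx] -> 14 lines: kdvln vtazr yzjuo witgl kve vos oxktu awan sxx fmunx epiv akp ayfmx jzlsu
Hunk 4: at line 4 remove [vos,oxktu,awan] add [vomqj] -> 12 lines: kdvln vtazr yzjuo witgl kve vomqj sxx fmunx epiv akp ayfmx jzlsu
Hunk 5: at line 8 remove [akp] add [fmj,tnem,sbll] -> 14 lines: kdvln vtazr yzjuo witgl kve vomqj sxx fmunx epiv fmj tnem sbll ayfmx jzlsu
Hunk 6: at line 7 remove [epiv,fmj,tnem] add [eqya] -> 12 lines: kdvln vtazr yzjuo witgl kve vomqj sxx fmunx eqya sbll ayfmx jzlsu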